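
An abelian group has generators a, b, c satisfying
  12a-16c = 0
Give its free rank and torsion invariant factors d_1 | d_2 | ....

rank_ℚ(R)=1; free=3−1=2
SNF(R) diag = [4] → torsion [4]

Answer: M ≅ ℤ^2 ⊕ ℤ/4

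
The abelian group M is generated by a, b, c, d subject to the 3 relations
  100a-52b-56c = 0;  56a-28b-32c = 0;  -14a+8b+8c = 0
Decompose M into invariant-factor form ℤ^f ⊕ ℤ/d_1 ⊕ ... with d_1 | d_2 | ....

rank_ℚ(R)=3; free=4−3=1
SNF(R) diag = [2, 4, 8] → torsion [2, 4, 8]

Answer: M ≅ ℤ^1 ⊕ ℤ/2 ⊕ ℤ/4 ⊕ ℤ/8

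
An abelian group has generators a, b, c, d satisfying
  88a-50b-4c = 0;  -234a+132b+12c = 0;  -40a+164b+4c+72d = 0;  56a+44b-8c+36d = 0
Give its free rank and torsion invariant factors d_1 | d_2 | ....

rank_ℚ(R)=4; free=4−4=0
SNF(R) diag = [2, 6, 12, 36] → torsion [2, 6, 12, 36]

Answer: M ≅ ℤ/2 ⊕ ℤ/6 ⊕ ℤ/12 ⊕ ℤ/36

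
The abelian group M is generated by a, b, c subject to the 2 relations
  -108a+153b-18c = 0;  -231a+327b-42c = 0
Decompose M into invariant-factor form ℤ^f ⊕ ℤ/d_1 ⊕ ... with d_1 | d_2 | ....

Answer: M ≅ ℤ^1 ⊕ ℤ/3 ⊕ ℤ/9

Derivation:
rank_ℚ(R)=2; free=3−2=1
SNF(R) diag = [3, 9] → torsion [3, 9]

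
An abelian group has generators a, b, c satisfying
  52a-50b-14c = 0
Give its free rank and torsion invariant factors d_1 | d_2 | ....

rank_ℚ(R)=1; free=3−1=2
SNF(R) diag = [2] → torsion [2]

Answer: M ≅ ℤ^2 ⊕ ℤ/2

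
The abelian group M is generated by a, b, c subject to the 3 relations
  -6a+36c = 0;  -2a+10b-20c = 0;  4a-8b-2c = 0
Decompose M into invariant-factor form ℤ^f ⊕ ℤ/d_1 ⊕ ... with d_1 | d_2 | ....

rank_ℚ(R)=3; free=3−3=0
SNF(R) diag = [2, 6, 18] → torsion [2, 6, 18]

Answer: M ≅ ℤ/2 ⊕ ℤ/6 ⊕ ℤ/18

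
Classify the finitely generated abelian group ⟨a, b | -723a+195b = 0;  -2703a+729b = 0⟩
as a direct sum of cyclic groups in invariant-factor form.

rank_ℚ(R)=2; free=2−2=0
SNF(R) diag = [3, 6] → torsion [3, 6]

Answer: M ≅ ℤ/3 ⊕ ℤ/6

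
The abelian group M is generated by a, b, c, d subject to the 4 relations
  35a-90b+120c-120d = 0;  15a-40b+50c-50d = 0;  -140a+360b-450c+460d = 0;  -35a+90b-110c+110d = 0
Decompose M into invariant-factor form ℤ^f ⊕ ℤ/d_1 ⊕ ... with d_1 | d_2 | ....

rank_ℚ(R)=4; free=4−4=0
SNF(R) diag = [5, 10, 10, 10] → torsion [5, 10, 10, 10]

Answer: M ≅ ℤ/5 ⊕ ℤ/10 ⊕ ℤ/10 ⊕ ℤ/10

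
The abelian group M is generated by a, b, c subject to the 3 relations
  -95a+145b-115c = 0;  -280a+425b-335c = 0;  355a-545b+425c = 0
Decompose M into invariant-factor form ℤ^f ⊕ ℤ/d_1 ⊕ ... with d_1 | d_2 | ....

rank_ℚ(R)=3; free=3−3=0
SNF(R) diag = [5, 15, 30] → torsion [5, 15, 30]

Answer: M ≅ ℤ/5 ⊕ ℤ/15 ⊕ ℤ/30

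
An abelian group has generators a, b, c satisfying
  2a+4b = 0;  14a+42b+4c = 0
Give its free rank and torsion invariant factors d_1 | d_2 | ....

Answer: M ≅ ℤ^1 ⊕ ℤ/2 ⊕ ℤ/2

Derivation:
rank_ℚ(R)=2; free=3−2=1
SNF(R) diag = [2, 2] → torsion [2, 2]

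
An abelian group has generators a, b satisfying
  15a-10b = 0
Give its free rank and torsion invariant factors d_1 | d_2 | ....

rank_ℚ(R)=1; free=2−1=1
SNF(R) diag = [5] → torsion [5]

Answer: M ≅ ℤ^1 ⊕ ℤ/5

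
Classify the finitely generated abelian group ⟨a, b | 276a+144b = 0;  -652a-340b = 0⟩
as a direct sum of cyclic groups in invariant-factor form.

Answer: M ≅ ℤ/4 ⊕ ℤ/12

Derivation:
rank_ℚ(R)=2; free=2−2=0
SNF(R) diag = [4, 12] → torsion [4, 12]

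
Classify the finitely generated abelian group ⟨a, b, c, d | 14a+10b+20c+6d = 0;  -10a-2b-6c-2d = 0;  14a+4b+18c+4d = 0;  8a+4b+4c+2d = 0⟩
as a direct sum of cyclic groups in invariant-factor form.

rank_ℚ(R)=4; free=4−4=0
SNF(R) diag = [2, 2, 6, 6] → torsion [2, 2, 6, 6]

Answer: M ≅ ℤ/2 ⊕ ℤ/2 ⊕ ℤ/6 ⊕ ℤ/6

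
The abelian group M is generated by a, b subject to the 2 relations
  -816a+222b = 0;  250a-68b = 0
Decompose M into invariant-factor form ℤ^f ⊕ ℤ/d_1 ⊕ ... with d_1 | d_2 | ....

rank_ℚ(R)=2; free=2−2=0
SNF(R) diag = [2, 6] → torsion [2, 6]

Answer: M ≅ ℤ/2 ⊕ ℤ/6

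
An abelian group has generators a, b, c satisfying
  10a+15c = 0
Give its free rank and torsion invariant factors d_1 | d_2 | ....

Answer: M ≅ ℤ^2 ⊕ ℤ/5

Derivation:
rank_ℚ(R)=1; free=3−1=2
SNF(R) diag = [5] → torsion [5]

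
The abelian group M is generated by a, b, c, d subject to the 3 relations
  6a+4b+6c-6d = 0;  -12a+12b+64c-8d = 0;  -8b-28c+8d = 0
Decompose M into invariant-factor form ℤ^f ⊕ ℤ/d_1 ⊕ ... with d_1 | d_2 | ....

rank_ℚ(R)=3; free=4−3=1
SNF(R) diag = [2, 4, 12] → torsion [2, 4, 12]

Answer: M ≅ ℤ^1 ⊕ ℤ/2 ⊕ ℤ/4 ⊕ ℤ/12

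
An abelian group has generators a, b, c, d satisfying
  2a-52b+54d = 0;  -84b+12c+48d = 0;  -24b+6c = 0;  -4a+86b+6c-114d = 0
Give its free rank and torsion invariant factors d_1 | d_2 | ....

Answer: M ≅ ℤ/2 ⊕ ℤ/6 ⊕ ℤ/6 ⊕ ℤ/12

Derivation:
rank_ℚ(R)=4; free=4−4=0
SNF(R) diag = [2, 6, 6, 12] → torsion [2, 6, 6, 12]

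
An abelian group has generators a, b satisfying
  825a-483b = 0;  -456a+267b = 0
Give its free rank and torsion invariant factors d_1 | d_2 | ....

rank_ℚ(R)=2; free=2−2=0
SNF(R) diag = [3, 9] → torsion [3, 9]

Answer: M ≅ ℤ/3 ⊕ ℤ/9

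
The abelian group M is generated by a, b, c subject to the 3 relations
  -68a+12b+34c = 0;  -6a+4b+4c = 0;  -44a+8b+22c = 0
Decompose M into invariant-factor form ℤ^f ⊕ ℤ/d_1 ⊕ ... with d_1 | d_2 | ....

rank_ℚ(R)=3; free=3−3=0
SNF(R) diag = [2, 2, 4] → torsion [2, 2, 4]

Answer: M ≅ ℤ/2 ⊕ ℤ/2 ⊕ ℤ/4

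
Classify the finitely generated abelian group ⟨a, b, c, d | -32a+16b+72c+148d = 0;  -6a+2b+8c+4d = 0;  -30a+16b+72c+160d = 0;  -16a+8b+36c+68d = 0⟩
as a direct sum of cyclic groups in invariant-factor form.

Answer: M ≅ ℤ/2 ⊕ ℤ/2 ⊕ ℤ/4 ⊕ ℤ/12

Derivation:
rank_ℚ(R)=4; free=4−4=0
SNF(R) diag = [2, 2, 4, 12] → torsion [2, 2, 4, 12]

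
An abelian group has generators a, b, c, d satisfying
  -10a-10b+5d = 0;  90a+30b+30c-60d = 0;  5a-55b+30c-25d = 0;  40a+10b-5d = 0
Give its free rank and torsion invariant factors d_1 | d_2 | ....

rank_ℚ(R)=4; free=4−4=0
SNF(R) diag = [5, 15, 30, 30] → torsion [5, 15, 30, 30]

Answer: M ≅ ℤ/5 ⊕ ℤ/15 ⊕ ℤ/30 ⊕ ℤ/30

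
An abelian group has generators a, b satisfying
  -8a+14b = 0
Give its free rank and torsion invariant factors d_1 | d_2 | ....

rank_ℚ(R)=1; free=2−1=1
SNF(R) diag = [2] → torsion [2]

Answer: M ≅ ℤ^1 ⊕ ℤ/2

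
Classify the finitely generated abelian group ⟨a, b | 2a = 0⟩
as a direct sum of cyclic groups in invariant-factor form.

Answer: M ≅ ℤ^1 ⊕ ℤ/2

Derivation:
rank_ℚ(R)=1; free=2−1=1
SNF(R) diag = [2] → torsion [2]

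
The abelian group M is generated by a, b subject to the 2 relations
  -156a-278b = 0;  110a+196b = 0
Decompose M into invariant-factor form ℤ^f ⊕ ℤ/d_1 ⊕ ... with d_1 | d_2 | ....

rank_ℚ(R)=2; free=2−2=0
SNF(R) diag = [2, 2] → torsion [2, 2]

Answer: M ≅ ℤ/2 ⊕ ℤ/2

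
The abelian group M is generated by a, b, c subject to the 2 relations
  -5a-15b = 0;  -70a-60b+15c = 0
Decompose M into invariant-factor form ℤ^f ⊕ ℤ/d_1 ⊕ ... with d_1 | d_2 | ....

rank_ℚ(R)=2; free=3−2=1
SNF(R) diag = [5, 15] → torsion [5, 15]

Answer: M ≅ ℤ^1 ⊕ ℤ/5 ⊕ ℤ/15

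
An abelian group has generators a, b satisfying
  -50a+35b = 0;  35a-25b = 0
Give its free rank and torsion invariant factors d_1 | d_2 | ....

rank_ℚ(R)=2; free=2−2=0
SNF(R) diag = [5, 5] → torsion [5, 5]

Answer: M ≅ ℤ/5 ⊕ ℤ/5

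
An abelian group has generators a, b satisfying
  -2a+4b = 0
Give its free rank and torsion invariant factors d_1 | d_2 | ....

rank_ℚ(R)=1; free=2−1=1
SNF(R) diag = [2] → torsion [2]

Answer: M ≅ ℤ^1 ⊕ ℤ/2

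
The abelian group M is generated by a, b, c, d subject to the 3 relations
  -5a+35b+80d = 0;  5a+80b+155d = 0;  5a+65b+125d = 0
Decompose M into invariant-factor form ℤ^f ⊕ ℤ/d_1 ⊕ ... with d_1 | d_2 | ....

Answer: M ≅ ℤ^1 ⊕ ℤ/5 ⊕ ℤ/5 ⊕ ℤ/15

Derivation:
rank_ℚ(R)=3; free=4−3=1
SNF(R) diag = [5, 5, 15] → torsion [5, 5, 15]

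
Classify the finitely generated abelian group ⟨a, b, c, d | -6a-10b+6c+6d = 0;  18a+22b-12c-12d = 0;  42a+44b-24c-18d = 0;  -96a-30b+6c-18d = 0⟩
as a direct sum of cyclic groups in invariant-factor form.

rank_ℚ(R)=4; free=4−4=0
SNF(R) diag = [2, 6, 6, 6] → torsion [2, 6, 6, 6]

Answer: M ≅ ℤ/2 ⊕ ℤ/6 ⊕ ℤ/6 ⊕ ℤ/6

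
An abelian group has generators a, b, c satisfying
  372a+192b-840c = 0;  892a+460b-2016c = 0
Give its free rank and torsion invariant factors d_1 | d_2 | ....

Answer: M ≅ ℤ^1 ⊕ ℤ/4 ⊕ ℤ/12

Derivation:
rank_ℚ(R)=2; free=3−2=1
SNF(R) diag = [4, 12] → torsion [4, 12]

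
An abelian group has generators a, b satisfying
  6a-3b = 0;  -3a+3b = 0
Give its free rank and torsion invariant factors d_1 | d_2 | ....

Answer: M ≅ ℤ/3 ⊕ ℤ/3

Derivation:
rank_ℚ(R)=2; free=2−2=0
SNF(R) diag = [3, 3] → torsion [3, 3]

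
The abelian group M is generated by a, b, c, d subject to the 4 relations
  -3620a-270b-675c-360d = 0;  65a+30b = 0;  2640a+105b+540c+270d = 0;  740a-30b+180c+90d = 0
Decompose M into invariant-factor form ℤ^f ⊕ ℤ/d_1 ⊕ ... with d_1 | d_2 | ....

rank_ℚ(R)=4; free=4−4=0
SNF(R) diag = [5, 15, 45, 90] → torsion [5, 15, 45, 90]

Answer: M ≅ ℤ/5 ⊕ ℤ/15 ⊕ ℤ/45 ⊕ ℤ/90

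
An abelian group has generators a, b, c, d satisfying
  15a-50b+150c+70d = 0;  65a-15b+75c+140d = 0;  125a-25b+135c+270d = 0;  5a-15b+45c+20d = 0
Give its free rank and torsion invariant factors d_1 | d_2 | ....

Answer: M ≅ ℤ/5 ⊕ ℤ/5 ⊕ ℤ/10 ⊕ ℤ/30

Derivation:
rank_ℚ(R)=4; free=4−4=0
SNF(R) diag = [5, 5, 10, 30] → torsion [5, 5, 10, 30]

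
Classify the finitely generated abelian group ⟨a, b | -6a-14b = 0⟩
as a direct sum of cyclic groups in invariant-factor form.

rank_ℚ(R)=1; free=2−1=1
SNF(R) diag = [2] → torsion [2]

Answer: M ≅ ℤ^1 ⊕ ℤ/2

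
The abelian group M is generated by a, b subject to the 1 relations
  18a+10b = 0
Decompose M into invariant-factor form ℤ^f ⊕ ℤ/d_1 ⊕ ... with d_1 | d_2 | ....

rank_ℚ(R)=1; free=2−1=1
SNF(R) diag = [2] → torsion [2]

Answer: M ≅ ℤ^1 ⊕ ℤ/2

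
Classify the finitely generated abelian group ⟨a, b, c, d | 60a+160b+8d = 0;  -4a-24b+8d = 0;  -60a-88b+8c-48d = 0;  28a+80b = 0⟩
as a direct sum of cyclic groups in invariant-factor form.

Answer: M ≅ ℤ/4 ⊕ ℤ/8 ⊕ ℤ/8 ⊕ ℤ/8

Derivation:
rank_ℚ(R)=4; free=4−4=0
SNF(R) diag = [4, 8, 8, 8] → torsion [4, 8, 8, 8]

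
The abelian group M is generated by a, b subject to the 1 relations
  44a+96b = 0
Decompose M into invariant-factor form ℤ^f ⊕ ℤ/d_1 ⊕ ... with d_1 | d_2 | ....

rank_ℚ(R)=1; free=2−1=1
SNF(R) diag = [4] → torsion [4]

Answer: M ≅ ℤ^1 ⊕ ℤ/4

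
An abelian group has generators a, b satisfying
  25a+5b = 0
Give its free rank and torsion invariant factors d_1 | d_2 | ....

Answer: M ≅ ℤ^1 ⊕ ℤ/5

Derivation:
rank_ℚ(R)=1; free=2−1=1
SNF(R) diag = [5] → torsion [5]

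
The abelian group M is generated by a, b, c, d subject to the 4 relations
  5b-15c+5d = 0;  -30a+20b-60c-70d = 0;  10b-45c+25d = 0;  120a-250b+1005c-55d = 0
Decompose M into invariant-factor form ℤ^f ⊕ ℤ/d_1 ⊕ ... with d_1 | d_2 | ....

rank_ℚ(R)=4; free=4−4=0
SNF(R) diag = [5, 15, 30, 90] → torsion [5, 15, 30, 90]

Answer: M ≅ ℤ/5 ⊕ ℤ/15 ⊕ ℤ/30 ⊕ ℤ/90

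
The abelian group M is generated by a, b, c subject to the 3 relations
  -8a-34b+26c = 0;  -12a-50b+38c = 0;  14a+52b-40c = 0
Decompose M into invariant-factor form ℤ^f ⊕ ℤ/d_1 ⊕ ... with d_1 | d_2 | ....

rank_ℚ(R)=3; free=3−3=0
SNF(R) diag = [2, 2, 4] → torsion [2, 2, 4]

Answer: M ≅ ℤ/2 ⊕ ℤ/2 ⊕ ℤ/4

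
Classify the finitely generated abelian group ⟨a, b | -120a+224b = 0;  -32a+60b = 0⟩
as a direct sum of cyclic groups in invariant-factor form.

Answer: M ≅ ℤ/4 ⊕ ℤ/8

Derivation:
rank_ℚ(R)=2; free=2−2=0
SNF(R) diag = [4, 8] → torsion [4, 8]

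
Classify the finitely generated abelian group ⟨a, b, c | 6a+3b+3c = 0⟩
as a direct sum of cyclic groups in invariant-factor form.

Answer: M ≅ ℤ^2 ⊕ ℤ/3

Derivation:
rank_ℚ(R)=1; free=3−1=2
SNF(R) diag = [3] → torsion [3]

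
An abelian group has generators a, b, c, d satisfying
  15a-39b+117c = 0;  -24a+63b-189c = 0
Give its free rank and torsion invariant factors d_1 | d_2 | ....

rank_ℚ(R)=2; free=4−2=2
SNF(R) diag = [3, 3] → torsion [3, 3]

Answer: M ≅ ℤ^2 ⊕ ℤ/3 ⊕ ℤ/3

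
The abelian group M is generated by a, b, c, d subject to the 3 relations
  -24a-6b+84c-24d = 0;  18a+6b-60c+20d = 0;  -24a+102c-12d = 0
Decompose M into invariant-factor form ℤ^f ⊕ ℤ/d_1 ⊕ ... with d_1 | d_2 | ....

Answer: M ≅ ℤ^1 ⊕ ℤ/2 ⊕ ℤ/6 ⊕ ℤ/6

Derivation:
rank_ℚ(R)=3; free=4−3=1
SNF(R) diag = [2, 6, 6] → torsion [2, 6, 6]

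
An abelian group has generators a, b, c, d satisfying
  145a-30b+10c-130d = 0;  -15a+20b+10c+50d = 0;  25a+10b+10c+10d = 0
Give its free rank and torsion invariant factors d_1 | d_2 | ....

Answer: M ≅ ℤ^1 ⊕ ℤ/5 ⊕ ℤ/10 ⊕ ℤ/20

Derivation:
rank_ℚ(R)=3; free=4−3=1
SNF(R) diag = [5, 10, 20] → torsion [5, 10, 20]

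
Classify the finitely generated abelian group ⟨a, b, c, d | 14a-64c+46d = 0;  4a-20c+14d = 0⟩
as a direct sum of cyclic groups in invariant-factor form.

rank_ℚ(R)=2; free=4−2=2
SNF(R) diag = [2, 6] → torsion [2, 6]

Answer: M ≅ ℤ^2 ⊕ ℤ/2 ⊕ ℤ/6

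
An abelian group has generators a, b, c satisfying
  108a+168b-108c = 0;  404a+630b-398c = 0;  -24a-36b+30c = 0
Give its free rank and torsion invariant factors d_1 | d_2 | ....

Answer: M ≅ ℤ/2 ⊕ ℤ/6 ⊕ ℤ/12

Derivation:
rank_ℚ(R)=3; free=3−3=0
SNF(R) diag = [2, 6, 12] → torsion [2, 6, 12]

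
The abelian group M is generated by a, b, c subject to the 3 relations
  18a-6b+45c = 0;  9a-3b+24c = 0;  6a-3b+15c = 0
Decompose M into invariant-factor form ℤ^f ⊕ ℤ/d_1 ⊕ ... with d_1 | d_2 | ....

Answer: M ≅ ℤ/3 ⊕ ℤ/3 ⊕ ℤ/3

Derivation:
rank_ℚ(R)=3; free=3−3=0
SNF(R) diag = [3, 3, 3] → torsion [3, 3, 3]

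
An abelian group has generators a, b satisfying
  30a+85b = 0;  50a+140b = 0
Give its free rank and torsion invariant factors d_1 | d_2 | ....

Answer: M ≅ ℤ/5 ⊕ ℤ/10

Derivation:
rank_ℚ(R)=2; free=2−2=0
SNF(R) diag = [5, 10] → torsion [5, 10]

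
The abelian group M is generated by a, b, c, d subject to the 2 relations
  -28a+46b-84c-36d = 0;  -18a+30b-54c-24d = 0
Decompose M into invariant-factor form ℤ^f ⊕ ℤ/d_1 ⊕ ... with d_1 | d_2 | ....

Answer: M ≅ ℤ^2 ⊕ ℤ/2 ⊕ ℤ/6

Derivation:
rank_ℚ(R)=2; free=4−2=2
SNF(R) diag = [2, 6] → torsion [2, 6]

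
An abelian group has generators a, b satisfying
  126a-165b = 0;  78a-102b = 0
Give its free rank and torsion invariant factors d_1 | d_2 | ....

rank_ℚ(R)=2; free=2−2=0
SNF(R) diag = [3, 6] → torsion [3, 6]

Answer: M ≅ ℤ/3 ⊕ ℤ/6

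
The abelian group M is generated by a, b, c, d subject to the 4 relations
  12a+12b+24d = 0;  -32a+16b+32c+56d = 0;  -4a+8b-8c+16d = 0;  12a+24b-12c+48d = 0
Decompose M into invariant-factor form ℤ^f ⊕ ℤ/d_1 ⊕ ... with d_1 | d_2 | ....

Answer: M ≅ ℤ/4 ⊕ ℤ/12 ⊕ ℤ/12 ⊕ ℤ/24

Derivation:
rank_ℚ(R)=4; free=4−4=0
SNF(R) diag = [4, 12, 12, 24] → torsion [4, 12, 12, 24]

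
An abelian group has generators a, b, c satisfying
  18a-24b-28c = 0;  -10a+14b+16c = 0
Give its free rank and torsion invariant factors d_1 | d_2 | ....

rank_ℚ(R)=2; free=3−2=1
SNF(R) diag = [2, 2] → torsion [2, 2]

Answer: M ≅ ℤ^1 ⊕ ℤ/2 ⊕ ℤ/2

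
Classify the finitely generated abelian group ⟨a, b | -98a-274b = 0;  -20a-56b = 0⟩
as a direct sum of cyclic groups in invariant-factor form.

Answer: M ≅ ℤ/2 ⊕ ℤ/4

Derivation:
rank_ℚ(R)=2; free=2−2=0
SNF(R) diag = [2, 4] → torsion [2, 4]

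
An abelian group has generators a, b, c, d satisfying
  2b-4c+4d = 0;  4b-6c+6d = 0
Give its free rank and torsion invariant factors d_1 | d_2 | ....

Answer: M ≅ ℤ^2 ⊕ ℤ/2 ⊕ ℤ/2

Derivation:
rank_ℚ(R)=2; free=4−2=2
SNF(R) diag = [2, 2] → torsion [2, 2]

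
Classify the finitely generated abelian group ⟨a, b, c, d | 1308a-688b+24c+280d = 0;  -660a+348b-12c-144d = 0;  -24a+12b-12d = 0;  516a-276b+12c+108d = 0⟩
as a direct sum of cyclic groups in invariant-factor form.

rank_ℚ(R)=4; free=4−4=0
SNF(R) diag = [4, 12, 12, 36] → torsion [4, 12, 12, 36]

Answer: M ≅ ℤ/4 ⊕ ℤ/12 ⊕ ℤ/12 ⊕ ℤ/36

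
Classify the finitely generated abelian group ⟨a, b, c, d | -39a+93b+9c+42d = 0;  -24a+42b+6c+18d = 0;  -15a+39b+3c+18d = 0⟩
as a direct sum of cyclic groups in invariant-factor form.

rank_ℚ(R)=3; free=4−3=1
SNF(R) diag = [3, 6, 6] → torsion [3, 6, 6]

Answer: M ≅ ℤ^1 ⊕ ℤ/3 ⊕ ℤ/6 ⊕ ℤ/6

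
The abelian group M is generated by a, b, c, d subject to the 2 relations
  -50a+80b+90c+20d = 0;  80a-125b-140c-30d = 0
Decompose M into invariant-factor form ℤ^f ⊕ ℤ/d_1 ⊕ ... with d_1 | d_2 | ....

rank_ℚ(R)=2; free=4−2=2
SNF(R) diag = [5, 10] → torsion [5, 10]

Answer: M ≅ ℤ^2 ⊕ ℤ/5 ⊕ ℤ/10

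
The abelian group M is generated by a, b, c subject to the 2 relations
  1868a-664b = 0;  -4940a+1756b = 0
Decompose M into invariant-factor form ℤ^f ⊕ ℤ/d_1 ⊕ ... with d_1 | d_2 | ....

rank_ℚ(R)=2; free=3−2=1
SNF(R) diag = [4, 12] → torsion [4, 12]

Answer: M ≅ ℤ^1 ⊕ ℤ/4 ⊕ ℤ/12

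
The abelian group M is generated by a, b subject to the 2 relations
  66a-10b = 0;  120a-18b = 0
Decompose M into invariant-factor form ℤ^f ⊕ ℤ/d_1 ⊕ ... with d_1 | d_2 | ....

Answer: M ≅ ℤ/2 ⊕ ℤ/6

Derivation:
rank_ℚ(R)=2; free=2−2=0
SNF(R) diag = [2, 6] → torsion [2, 6]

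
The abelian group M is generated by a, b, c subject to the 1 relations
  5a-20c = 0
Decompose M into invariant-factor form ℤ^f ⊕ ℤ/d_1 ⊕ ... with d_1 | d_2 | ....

rank_ℚ(R)=1; free=3−1=2
SNF(R) diag = [5] → torsion [5]

Answer: M ≅ ℤ^2 ⊕ ℤ/5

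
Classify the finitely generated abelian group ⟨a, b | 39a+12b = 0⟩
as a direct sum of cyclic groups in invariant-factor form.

Answer: M ≅ ℤ^1 ⊕ ℤ/3

Derivation:
rank_ℚ(R)=1; free=2−1=1
SNF(R) diag = [3] → torsion [3]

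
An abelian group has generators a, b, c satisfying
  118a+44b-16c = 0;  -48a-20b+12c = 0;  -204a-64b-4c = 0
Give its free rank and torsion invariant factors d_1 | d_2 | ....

rank_ℚ(R)=3; free=3−3=0
SNF(R) diag = [2, 4, 4] → torsion [2, 4, 4]

Answer: M ≅ ℤ/2 ⊕ ℤ/4 ⊕ ℤ/4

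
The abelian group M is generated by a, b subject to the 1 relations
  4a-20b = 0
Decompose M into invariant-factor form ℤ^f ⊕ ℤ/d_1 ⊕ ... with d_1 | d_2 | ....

rank_ℚ(R)=1; free=2−1=1
SNF(R) diag = [4] → torsion [4]

Answer: M ≅ ℤ^1 ⊕ ℤ/4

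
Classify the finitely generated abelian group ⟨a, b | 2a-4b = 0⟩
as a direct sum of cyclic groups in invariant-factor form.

rank_ℚ(R)=1; free=2−1=1
SNF(R) diag = [2] → torsion [2]

Answer: M ≅ ℤ^1 ⊕ ℤ/2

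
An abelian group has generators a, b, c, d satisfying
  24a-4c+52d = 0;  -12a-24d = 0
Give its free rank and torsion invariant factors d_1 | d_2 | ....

Answer: M ≅ ℤ^2 ⊕ ℤ/4 ⊕ ℤ/12

Derivation:
rank_ℚ(R)=2; free=4−2=2
SNF(R) diag = [4, 12] → torsion [4, 12]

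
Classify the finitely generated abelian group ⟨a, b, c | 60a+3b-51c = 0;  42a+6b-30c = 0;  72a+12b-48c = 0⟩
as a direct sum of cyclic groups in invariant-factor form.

Answer: M ≅ ℤ/3 ⊕ ℤ/6 ⊕ ℤ/12

Derivation:
rank_ℚ(R)=3; free=3−3=0
SNF(R) diag = [3, 6, 12] → torsion [3, 6, 12]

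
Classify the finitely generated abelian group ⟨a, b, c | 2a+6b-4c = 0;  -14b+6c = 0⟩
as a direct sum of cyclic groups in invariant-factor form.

rank_ℚ(R)=2; free=3−2=1
SNF(R) diag = [2, 2] → torsion [2, 2]

Answer: M ≅ ℤ^1 ⊕ ℤ/2 ⊕ ℤ/2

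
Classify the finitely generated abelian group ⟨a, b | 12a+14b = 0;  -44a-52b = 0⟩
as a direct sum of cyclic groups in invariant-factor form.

Answer: M ≅ ℤ/2 ⊕ ℤ/4

Derivation:
rank_ℚ(R)=2; free=2−2=0
SNF(R) diag = [2, 4] → torsion [2, 4]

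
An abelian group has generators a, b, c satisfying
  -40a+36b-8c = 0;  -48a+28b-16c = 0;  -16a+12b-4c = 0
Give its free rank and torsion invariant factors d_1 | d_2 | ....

Answer: M ≅ ℤ/4 ⊕ ℤ/4 ⊕ ℤ/8

Derivation:
rank_ℚ(R)=3; free=3−3=0
SNF(R) diag = [4, 4, 8] → torsion [4, 4, 8]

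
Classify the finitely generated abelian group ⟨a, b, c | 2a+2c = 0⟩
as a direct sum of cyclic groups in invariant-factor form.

Answer: M ≅ ℤ^2 ⊕ ℤ/2

Derivation:
rank_ℚ(R)=1; free=3−1=2
SNF(R) diag = [2] → torsion [2]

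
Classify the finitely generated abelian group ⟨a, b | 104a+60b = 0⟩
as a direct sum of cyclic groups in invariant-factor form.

Answer: M ≅ ℤ^1 ⊕ ℤ/4

Derivation:
rank_ℚ(R)=1; free=2−1=1
SNF(R) diag = [4] → torsion [4]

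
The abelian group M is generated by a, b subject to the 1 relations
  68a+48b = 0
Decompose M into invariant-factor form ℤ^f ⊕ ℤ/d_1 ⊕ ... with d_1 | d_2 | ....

rank_ℚ(R)=1; free=2−1=1
SNF(R) diag = [4] → torsion [4]

Answer: M ≅ ℤ^1 ⊕ ℤ/4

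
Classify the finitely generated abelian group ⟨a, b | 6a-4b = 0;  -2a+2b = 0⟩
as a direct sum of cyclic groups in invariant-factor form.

Answer: M ≅ ℤ/2 ⊕ ℤ/2

Derivation:
rank_ℚ(R)=2; free=2−2=0
SNF(R) diag = [2, 2] → torsion [2, 2]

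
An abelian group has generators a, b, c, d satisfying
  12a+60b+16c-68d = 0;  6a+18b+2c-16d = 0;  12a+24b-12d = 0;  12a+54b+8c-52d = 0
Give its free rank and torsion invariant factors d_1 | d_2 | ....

Answer: M ≅ ℤ/2 ⊕ ℤ/6 ⊕ ℤ/12 ⊕ ℤ/24

Derivation:
rank_ℚ(R)=4; free=4−4=0
SNF(R) diag = [2, 6, 12, 24] → torsion [2, 6, 12, 24]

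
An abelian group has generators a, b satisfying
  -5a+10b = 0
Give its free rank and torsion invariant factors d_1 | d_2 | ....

rank_ℚ(R)=1; free=2−1=1
SNF(R) diag = [5] → torsion [5]

Answer: M ≅ ℤ^1 ⊕ ℤ/5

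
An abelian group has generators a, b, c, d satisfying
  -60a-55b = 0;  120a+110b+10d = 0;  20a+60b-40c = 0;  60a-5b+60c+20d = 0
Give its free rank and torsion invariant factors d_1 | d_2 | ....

rank_ℚ(R)=4; free=4−4=0
SNF(R) diag = [5, 10, 20, 60] → torsion [5, 10, 20, 60]

Answer: M ≅ ℤ/5 ⊕ ℤ/10 ⊕ ℤ/20 ⊕ ℤ/60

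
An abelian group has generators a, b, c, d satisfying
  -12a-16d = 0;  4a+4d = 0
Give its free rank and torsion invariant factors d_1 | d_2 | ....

Answer: M ≅ ℤ^2 ⊕ ℤ/4 ⊕ ℤ/4

Derivation:
rank_ℚ(R)=2; free=4−2=2
SNF(R) diag = [4, 4] → torsion [4, 4]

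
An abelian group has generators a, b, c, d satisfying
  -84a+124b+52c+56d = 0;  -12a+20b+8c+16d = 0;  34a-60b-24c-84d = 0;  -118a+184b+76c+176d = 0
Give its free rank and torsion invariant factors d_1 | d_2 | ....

Answer: M ≅ ℤ/2 ⊕ ℤ/4 ⊕ ℤ/12 ⊕ ℤ/36

Derivation:
rank_ℚ(R)=4; free=4−4=0
SNF(R) diag = [2, 4, 12, 36] → torsion [2, 4, 12, 36]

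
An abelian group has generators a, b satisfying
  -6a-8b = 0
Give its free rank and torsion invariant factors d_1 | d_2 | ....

Answer: M ≅ ℤ^1 ⊕ ℤ/2

Derivation:
rank_ℚ(R)=1; free=2−1=1
SNF(R) diag = [2] → torsion [2]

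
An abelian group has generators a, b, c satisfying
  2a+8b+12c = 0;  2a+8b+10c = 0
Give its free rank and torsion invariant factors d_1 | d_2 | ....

rank_ℚ(R)=2; free=3−2=1
SNF(R) diag = [2, 2] → torsion [2, 2]

Answer: M ≅ ℤ^1 ⊕ ℤ/2 ⊕ ℤ/2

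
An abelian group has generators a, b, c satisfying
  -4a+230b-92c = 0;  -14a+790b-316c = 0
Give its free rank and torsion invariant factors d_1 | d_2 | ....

rank_ℚ(R)=2; free=3−2=1
SNF(R) diag = [2, 6] → torsion [2, 6]

Answer: M ≅ ℤ^1 ⊕ ℤ/2 ⊕ ℤ/6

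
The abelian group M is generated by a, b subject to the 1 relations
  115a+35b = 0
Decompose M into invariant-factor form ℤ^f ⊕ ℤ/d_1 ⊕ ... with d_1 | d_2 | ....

rank_ℚ(R)=1; free=2−1=1
SNF(R) diag = [5] → torsion [5]

Answer: M ≅ ℤ^1 ⊕ ℤ/5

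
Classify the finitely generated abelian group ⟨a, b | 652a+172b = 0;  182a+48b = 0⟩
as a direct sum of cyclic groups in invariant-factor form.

rank_ℚ(R)=2; free=2−2=0
SNF(R) diag = [2, 4] → torsion [2, 4]

Answer: M ≅ ℤ/2 ⊕ ℤ/4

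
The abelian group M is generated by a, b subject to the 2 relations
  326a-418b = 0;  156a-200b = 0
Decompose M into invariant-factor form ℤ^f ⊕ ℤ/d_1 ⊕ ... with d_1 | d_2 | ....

rank_ℚ(R)=2; free=2−2=0
SNF(R) diag = [2, 4] → torsion [2, 4]

Answer: M ≅ ℤ/2 ⊕ ℤ/4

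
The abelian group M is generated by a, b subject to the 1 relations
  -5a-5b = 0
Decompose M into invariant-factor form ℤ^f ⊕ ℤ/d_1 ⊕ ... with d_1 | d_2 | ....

Answer: M ≅ ℤ^1 ⊕ ℤ/5

Derivation:
rank_ℚ(R)=1; free=2−1=1
SNF(R) diag = [5] → torsion [5]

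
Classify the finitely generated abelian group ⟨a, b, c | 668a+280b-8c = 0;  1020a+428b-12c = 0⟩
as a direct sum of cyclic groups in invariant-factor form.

rank_ℚ(R)=2; free=3−2=1
SNF(R) diag = [4, 4] → torsion [4, 4]

Answer: M ≅ ℤ^1 ⊕ ℤ/4 ⊕ ℤ/4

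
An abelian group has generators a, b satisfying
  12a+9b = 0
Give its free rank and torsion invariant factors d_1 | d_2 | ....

rank_ℚ(R)=1; free=2−1=1
SNF(R) diag = [3] → torsion [3]

Answer: M ≅ ℤ^1 ⊕ ℤ/3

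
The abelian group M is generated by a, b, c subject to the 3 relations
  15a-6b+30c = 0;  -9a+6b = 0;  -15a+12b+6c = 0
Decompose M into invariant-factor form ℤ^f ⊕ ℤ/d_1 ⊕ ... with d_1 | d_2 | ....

rank_ℚ(R)=3; free=3−3=0
SNF(R) diag = [3, 6, 18] → torsion [3, 6, 18]

Answer: M ≅ ℤ/3 ⊕ ℤ/6 ⊕ ℤ/18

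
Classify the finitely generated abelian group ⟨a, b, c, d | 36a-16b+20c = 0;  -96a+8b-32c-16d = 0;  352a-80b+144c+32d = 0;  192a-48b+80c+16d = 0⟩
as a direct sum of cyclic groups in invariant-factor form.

rank_ℚ(R)=4; free=4−4=0
SNF(R) diag = [4, 8, 16, 16] → torsion [4, 8, 16, 16]

Answer: M ≅ ℤ/4 ⊕ ℤ/8 ⊕ ℤ/16 ⊕ ℤ/16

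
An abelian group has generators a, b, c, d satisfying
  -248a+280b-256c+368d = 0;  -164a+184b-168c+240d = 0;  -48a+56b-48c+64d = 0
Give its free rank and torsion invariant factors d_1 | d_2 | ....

rank_ℚ(R)=3; free=4−3=1
SNF(R) diag = [4, 8, 16] → torsion [4, 8, 16]

Answer: M ≅ ℤ^1 ⊕ ℤ/4 ⊕ ℤ/8 ⊕ ℤ/16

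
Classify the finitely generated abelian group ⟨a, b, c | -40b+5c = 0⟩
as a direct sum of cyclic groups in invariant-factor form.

Answer: M ≅ ℤ^2 ⊕ ℤ/5

Derivation:
rank_ℚ(R)=1; free=3−1=2
SNF(R) diag = [5] → torsion [5]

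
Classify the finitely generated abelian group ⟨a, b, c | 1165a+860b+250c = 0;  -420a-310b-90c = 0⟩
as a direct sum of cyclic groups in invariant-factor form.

Answer: M ≅ ℤ^1 ⊕ ℤ/5 ⊕ ℤ/10

Derivation:
rank_ℚ(R)=2; free=3−2=1
SNF(R) diag = [5, 10] → torsion [5, 10]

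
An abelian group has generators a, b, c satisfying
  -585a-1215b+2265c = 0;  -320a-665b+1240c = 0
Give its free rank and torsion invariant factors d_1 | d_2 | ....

rank_ℚ(R)=2; free=3−2=1
SNF(R) diag = [5, 15] → torsion [5, 15]

Answer: M ≅ ℤ^1 ⊕ ℤ/5 ⊕ ℤ/15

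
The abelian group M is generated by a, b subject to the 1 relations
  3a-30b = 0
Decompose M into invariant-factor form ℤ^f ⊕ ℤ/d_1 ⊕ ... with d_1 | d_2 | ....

Answer: M ≅ ℤ^1 ⊕ ℤ/3

Derivation:
rank_ℚ(R)=1; free=2−1=1
SNF(R) diag = [3] → torsion [3]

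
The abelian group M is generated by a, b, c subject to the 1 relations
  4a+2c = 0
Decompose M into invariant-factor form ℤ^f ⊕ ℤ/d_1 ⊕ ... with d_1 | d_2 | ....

rank_ℚ(R)=1; free=3−1=2
SNF(R) diag = [2] → torsion [2]

Answer: M ≅ ℤ^2 ⊕ ℤ/2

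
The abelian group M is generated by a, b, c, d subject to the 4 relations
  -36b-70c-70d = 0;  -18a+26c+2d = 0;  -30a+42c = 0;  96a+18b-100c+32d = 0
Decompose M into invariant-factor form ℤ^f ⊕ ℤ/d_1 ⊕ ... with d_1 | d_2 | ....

rank_ℚ(R)=4; free=4−4=0
SNF(R) diag = [2, 6, 6, 18] → torsion [2, 6, 6, 18]

Answer: M ≅ ℤ/2 ⊕ ℤ/6 ⊕ ℤ/6 ⊕ ℤ/18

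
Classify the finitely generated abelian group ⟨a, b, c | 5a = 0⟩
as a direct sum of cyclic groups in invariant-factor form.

Answer: M ≅ ℤ^2 ⊕ ℤ/5

Derivation:
rank_ℚ(R)=1; free=3−1=2
SNF(R) diag = [5] → torsion [5]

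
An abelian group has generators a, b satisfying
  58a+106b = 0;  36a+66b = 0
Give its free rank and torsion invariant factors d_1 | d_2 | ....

rank_ℚ(R)=2; free=2−2=0
SNF(R) diag = [2, 6] → torsion [2, 6]

Answer: M ≅ ℤ/2 ⊕ ℤ/6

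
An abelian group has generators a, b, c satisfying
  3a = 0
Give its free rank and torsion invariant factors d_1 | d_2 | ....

rank_ℚ(R)=1; free=3−1=2
SNF(R) diag = [3] → torsion [3]

Answer: M ≅ ℤ^2 ⊕ ℤ/3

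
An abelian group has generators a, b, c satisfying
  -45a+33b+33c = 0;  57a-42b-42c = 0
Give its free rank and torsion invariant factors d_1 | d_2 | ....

Answer: M ≅ ℤ^1 ⊕ ℤ/3 ⊕ ℤ/3

Derivation:
rank_ℚ(R)=2; free=3−2=1
SNF(R) diag = [3, 3] → torsion [3, 3]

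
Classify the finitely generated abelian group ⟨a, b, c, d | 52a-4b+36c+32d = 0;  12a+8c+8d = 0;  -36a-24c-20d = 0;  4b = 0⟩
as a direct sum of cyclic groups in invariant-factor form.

Answer: M ≅ ℤ/4 ⊕ ℤ/4 ⊕ ℤ/4 ⊕ ℤ/4

Derivation:
rank_ℚ(R)=4; free=4−4=0
SNF(R) diag = [4, 4, 4, 4] → torsion [4, 4, 4, 4]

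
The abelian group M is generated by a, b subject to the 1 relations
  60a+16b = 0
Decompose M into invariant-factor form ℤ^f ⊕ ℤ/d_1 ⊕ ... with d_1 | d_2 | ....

rank_ℚ(R)=1; free=2−1=1
SNF(R) diag = [4] → torsion [4]

Answer: M ≅ ℤ^1 ⊕ ℤ/4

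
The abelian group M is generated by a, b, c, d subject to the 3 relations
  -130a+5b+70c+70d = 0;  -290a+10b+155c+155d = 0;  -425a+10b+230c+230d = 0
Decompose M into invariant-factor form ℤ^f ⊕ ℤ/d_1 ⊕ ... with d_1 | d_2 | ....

rank_ℚ(R)=3; free=4−3=1
SNF(R) diag = [5, 15, 15] → torsion [5, 15, 15]

Answer: M ≅ ℤ^1 ⊕ ℤ/5 ⊕ ℤ/15 ⊕ ℤ/15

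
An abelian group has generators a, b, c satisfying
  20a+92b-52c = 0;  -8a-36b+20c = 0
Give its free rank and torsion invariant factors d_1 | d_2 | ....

Answer: M ≅ ℤ^1 ⊕ ℤ/4 ⊕ ℤ/4

Derivation:
rank_ℚ(R)=2; free=3−2=1
SNF(R) diag = [4, 4] → torsion [4, 4]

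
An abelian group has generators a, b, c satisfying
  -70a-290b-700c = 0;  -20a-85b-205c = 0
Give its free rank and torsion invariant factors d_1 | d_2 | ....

Answer: M ≅ ℤ^1 ⊕ ℤ/5 ⊕ ℤ/10

Derivation:
rank_ℚ(R)=2; free=3−2=1
SNF(R) diag = [5, 10] → torsion [5, 10]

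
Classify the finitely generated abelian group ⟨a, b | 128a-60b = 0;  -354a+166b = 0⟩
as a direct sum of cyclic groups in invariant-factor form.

rank_ℚ(R)=2; free=2−2=0
SNF(R) diag = [2, 4] → torsion [2, 4]

Answer: M ≅ ℤ/2 ⊕ ℤ/4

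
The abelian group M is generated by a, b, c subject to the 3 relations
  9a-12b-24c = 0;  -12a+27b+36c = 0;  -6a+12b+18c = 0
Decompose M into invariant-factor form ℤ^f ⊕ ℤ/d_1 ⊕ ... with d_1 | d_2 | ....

rank_ℚ(R)=3; free=3−3=0
SNF(R) diag = [3, 3, 6] → torsion [3, 3, 6]

Answer: M ≅ ℤ/3 ⊕ ℤ/3 ⊕ ℤ/6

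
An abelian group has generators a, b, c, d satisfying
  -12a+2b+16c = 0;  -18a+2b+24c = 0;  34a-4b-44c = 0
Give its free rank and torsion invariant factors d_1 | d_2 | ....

rank_ℚ(R)=3; free=4−3=1
SNF(R) diag = [2, 2, 4] → torsion [2, 2, 4]

Answer: M ≅ ℤ^1 ⊕ ℤ/2 ⊕ ℤ/2 ⊕ ℤ/4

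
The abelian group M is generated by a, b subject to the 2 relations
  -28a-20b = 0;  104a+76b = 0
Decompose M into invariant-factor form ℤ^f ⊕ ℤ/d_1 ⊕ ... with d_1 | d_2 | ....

Answer: M ≅ ℤ/4 ⊕ ℤ/12

Derivation:
rank_ℚ(R)=2; free=2−2=0
SNF(R) diag = [4, 12] → torsion [4, 12]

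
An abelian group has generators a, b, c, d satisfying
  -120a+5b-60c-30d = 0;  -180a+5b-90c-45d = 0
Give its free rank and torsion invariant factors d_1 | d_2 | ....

Answer: M ≅ ℤ^2 ⊕ ℤ/5 ⊕ ℤ/15

Derivation:
rank_ℚ(R)=2; free=4−2=2
SNF(R) diag = [5, 15] → torsion [5, 15]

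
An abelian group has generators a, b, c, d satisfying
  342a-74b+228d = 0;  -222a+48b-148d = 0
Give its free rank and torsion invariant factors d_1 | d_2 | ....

rank_ℚ(R)=2; free=4−2=2
SNF(R) diag = [2, 2] → torsion [2, 2]

Answer: M ≅ ℤ^2 ⊕ ℤ/2 ⊕ ℤ/2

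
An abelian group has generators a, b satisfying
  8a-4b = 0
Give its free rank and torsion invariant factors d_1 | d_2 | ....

Answer: M ≅ ℤ^1 ⊕ ℤ/4

Derivation:
rank_ℚ(R)=1; free=2−1=1
SNF(R) diag = [4] → torsion [4]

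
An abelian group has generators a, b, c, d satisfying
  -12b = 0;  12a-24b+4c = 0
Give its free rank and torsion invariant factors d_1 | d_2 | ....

rank_ℚ(R)=2; free=4−2=2
SNF(R) diag = [4, 12] → torsion [4, 12]

Answer: M ≅ ℤ^2 ⊕ ℤ/4 ⊕ ℤ/12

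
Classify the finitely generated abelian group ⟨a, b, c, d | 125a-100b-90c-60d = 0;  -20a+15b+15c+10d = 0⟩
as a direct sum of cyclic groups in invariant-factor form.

rank_ℚ(R)=2; free=4−2=2
SNF(R) diag = [5, 5] → torsion [5, 5]

Answer: M ≅ ℤ^2 ⊕ ℤ/5 ⊕ ℤ/5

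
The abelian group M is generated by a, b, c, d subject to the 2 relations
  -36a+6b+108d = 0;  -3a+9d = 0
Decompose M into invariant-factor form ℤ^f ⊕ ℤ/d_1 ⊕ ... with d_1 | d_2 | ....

rank_ℚ(R)=2; free=4−2=2
SNF(R) diag = [3, 6] → torsion [3, 6]

Answer: M ≅ ℤ^2 ⊕ ℤ/3 ⊕ ℤ/6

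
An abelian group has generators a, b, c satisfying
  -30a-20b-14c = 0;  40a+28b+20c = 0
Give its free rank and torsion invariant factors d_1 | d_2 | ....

Answer: M ≅ ℤ^1 ⊕ ℤ/2 ⊕ ℤ/4

Derivation:
rank_ℚ(R)=2; free=3−2=1
SNF(R) diag = [2, 4] → torsion [2, 4]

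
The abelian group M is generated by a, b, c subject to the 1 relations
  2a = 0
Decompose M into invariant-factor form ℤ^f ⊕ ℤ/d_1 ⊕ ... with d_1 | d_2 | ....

Answer: M ≅ ℤ^2 ⊕ ℤ/2

Derivation:
rank_ℚ(R)=1; free=3−1=2
SNF(R) diag = [2] → torsion [2]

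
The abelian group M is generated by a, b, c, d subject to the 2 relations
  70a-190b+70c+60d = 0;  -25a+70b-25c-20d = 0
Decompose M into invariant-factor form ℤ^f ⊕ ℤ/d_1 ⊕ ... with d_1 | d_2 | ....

rank_ℚ(R)=2; free=4−2=2
SNF(R) diag = [5, 10] → torsion [5, 10]

Answer: M ≅ ℤ^2 ⊕ ℤ/5 ⊕ ℤ/10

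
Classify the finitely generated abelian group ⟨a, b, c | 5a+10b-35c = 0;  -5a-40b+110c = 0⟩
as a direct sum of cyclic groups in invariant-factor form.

Answer: M ≅ ℤ^1 ⊕ ℤ/5 ⊕ ℤ/15

Derivation:
rank_ℚ(R)=2; free=3−2=1
SNF(R) diag = [5, 15] → torsion [5, 15]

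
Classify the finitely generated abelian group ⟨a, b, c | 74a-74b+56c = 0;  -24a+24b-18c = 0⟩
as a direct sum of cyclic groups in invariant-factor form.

rank_ℚ(R)=2; free=3−2=1
SNF(R) diag = [2, 6] → torsion [2, 6]

Answer: M ≅ ℤ^1 ⊕ ℤ/2 ⊕ ℤ/6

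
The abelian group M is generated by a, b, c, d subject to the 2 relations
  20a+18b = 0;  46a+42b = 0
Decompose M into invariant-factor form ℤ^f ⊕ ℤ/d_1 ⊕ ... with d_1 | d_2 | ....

rank_ℚ(R)=2; free=4−2=2
SNF(R) diag = [2, 6] → torsion [2, 6]

Answer: M ≅ ℤ^2 ⊕ ℤ/2 ⊕ ℤ/6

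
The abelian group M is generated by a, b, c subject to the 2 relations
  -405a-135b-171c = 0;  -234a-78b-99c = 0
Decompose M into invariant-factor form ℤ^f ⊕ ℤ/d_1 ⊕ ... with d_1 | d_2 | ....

Answer: M ≅ ℤ^1 ⊕ ℤ/3 ⊕ ℤ/9

Derivation:
rank_ℚ(R)=2; free=3−2=1
SNF(R) diag = [3, 9] → torsion [3, 9]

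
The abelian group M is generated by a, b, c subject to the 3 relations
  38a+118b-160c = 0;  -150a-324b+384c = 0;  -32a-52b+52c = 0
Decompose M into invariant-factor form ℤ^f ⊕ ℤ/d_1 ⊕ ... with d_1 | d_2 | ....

Answer: M ≅ ℤ/2 ⊕ ℤ/6 ⊕ ℤ/12

Derivation:
rank_ℚ(R)=3; free=3−3=0
SNF(R) diag = [2, 6, 12] → torsion [2, 6, 12]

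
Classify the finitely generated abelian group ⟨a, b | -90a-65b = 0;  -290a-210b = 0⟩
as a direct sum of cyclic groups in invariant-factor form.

rank_ℚ(R)=2; free=2−2=0
SNF(R) diag = [5, 10] → torsion [5, 10]

Answer: M ≅ ℤ/5 ⊕ ℤ/10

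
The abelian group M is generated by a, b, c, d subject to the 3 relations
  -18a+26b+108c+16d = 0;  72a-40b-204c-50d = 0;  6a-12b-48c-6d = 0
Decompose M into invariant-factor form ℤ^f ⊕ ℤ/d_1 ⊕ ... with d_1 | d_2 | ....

rank_ℚ(R)=3; free=4−3=1
SNF(R) diag = [2, 6, 6] → torsion [2, 6, 6]

Answer: M ≅ ℤ^1 ⊕ ℤ/2 ⊕ ℤ/6 ⊕ ℤ/6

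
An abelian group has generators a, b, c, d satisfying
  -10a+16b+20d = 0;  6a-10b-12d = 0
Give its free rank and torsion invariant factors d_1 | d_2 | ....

rank_ℚ(R)=2; free=4−2=2
SNF(R) diag = [2, 2] → torsion [2, 2]

Answer: M ≅ ℤ^2 ⊕ ℤ/2 ⊕ ℤ/2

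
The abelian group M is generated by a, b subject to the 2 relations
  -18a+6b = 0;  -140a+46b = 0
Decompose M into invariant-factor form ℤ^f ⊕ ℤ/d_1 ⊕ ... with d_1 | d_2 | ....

Answer: M ≅ ℤ/2 ⊕ ℤ/6

Derivation:
rank_ℚ(R)=2; free=2−2=0
SNF(R) diag = [2, 6] → torsion [2, 6]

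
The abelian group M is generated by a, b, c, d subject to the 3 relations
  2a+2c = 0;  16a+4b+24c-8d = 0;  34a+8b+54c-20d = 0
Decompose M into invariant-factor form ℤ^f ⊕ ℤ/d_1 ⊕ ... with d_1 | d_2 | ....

rank_ℚ(R)=3; free=4−3=1
SNF(R) diag = [2, 4, 4] → torsion [2, 4, 4]

Answer: M ≅ ℤ^1 ⊕ ℤ/2 ⊕ ℤ/4 ⊕ ℤ/4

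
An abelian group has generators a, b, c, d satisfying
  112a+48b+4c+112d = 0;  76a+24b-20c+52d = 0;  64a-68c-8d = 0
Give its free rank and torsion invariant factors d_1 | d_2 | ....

Answer: M ≅ ℤ^1 ⊕ ℤ/4 ⊕ ℤ/12 ⊕ ℤ/24

Derivation:
rank_ℚ(R)=3; free=4−3=1
SNF(R) diag = [4, 12, 24] → torsion [4, 12, 24]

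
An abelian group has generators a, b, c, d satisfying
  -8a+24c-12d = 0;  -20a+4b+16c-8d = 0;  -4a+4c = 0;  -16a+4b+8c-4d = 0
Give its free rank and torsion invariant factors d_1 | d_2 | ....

Answer: M ≅ ℤ/4 ⊕ ℤ/4 ⊕ ℤ/4 ⊕ ℤ/4

Derivation:
rank_ℚ(R)=4; free=4−4=0
SNF(R) diag = [4, 4, 4, 4] → torsion [4, 4, 4, 4]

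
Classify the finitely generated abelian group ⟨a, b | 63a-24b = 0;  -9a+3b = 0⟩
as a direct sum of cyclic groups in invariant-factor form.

Answer: M ≅ ℤ/3 ⊕ ℤ/9

Derivation:
rank_ℚ(R)=2; free=2−2=0
SNF(R) diag = [3, 9] → torsion [3, 9]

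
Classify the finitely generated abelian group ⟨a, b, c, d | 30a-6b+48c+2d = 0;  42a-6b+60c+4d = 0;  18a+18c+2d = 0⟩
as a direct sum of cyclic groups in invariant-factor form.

rank_ℚ(R)=3; free=4−3=1
SNF(R) diag = [2, 6, 6] → torsion [2, 6, 6]

Answer: M ≅ ℤ^1 ⊕ ℤ/2 ⊕ ℤ/6 ⊕ ℤ/6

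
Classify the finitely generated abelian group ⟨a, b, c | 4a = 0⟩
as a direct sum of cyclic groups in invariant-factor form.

rank_ℚ(R)=1; free=3−1=2
SNF(R) diag = [4] → torsion [4]

Answer: M ≅ ℤ^2 ⊕ ℤ/4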